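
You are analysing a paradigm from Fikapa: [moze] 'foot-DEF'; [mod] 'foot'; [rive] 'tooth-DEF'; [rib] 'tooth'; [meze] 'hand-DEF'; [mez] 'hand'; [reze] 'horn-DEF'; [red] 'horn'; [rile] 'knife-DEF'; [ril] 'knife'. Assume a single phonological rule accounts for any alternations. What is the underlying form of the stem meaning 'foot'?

The root 'foot' surfaces as [moze] and [mod], with a stem-final [z] ~ [d] alternation.
Compare 'hand', with invariant [z] in [meze] and [mez]: an analysis with underlying /z/ and a rule producing [d] in isolation would wrongly predict alternation here too.
Therefore /d/ is basic and [z] is derived by intervocalic spirantization (voiced stops become fricatives between vowels).

/mod/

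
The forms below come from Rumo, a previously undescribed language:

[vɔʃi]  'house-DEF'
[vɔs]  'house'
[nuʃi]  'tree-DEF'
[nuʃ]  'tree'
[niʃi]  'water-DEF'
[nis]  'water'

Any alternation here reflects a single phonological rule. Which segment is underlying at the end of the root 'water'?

The stem for 'water' ends in [ʃ] in [niʃi] but [s] in [nis].
Compare 'tree', with invariant [ʃ] in [nuʃi] and [nuʃ]: an analysis with underlying /ʃ/ and a rule producing [s] in isolation would wrongly predict alternation here too.
So /s/ is underlying, and a rule of palatalization before a front vowel — /s/ becomes palato-alveolar [ʃ] before a front vowel — gives [ʃ].

/s/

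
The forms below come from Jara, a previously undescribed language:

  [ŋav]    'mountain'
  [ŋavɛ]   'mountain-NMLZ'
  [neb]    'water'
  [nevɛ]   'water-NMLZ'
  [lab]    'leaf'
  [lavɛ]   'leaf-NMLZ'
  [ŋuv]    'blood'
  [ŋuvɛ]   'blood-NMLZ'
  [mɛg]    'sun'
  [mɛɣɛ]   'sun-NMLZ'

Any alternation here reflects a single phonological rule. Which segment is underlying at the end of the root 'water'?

/b/

'water' shows [b] ~ [v] at the end of the stem ([neb] vs [nevɛ]).
Compare 'blood', with invariant [v] in [ŋuv] and [ŋuvɛ]: an analysis with underlying /v/ and a rule producing [b] in isolation would wrongly predict alternation here too.
Therefore /b/ is basic and [v] is derived by intervocalic spirantization (voiced stops become fricatives between vowels).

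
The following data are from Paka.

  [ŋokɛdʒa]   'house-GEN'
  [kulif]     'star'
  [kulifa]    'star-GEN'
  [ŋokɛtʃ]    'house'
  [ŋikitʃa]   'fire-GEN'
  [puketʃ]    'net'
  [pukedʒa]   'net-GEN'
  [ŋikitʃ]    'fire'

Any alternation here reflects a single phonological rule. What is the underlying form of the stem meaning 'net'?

/pukedʒ/

'net' shows [tʃ] ~ [dʒ] at the end of the stem ([puketʃ] vs [pukedʒa]).
If /tʃ/ were underlying and a rule turned it into [dʒ] before the GEN suffix, 'fire' would also alternate; but it has [tʃ] in both [ŋikitʃ] and [ŋikitʃa].
Therefore /dʒ/ is basic and [tʃ] is derived by word-final obstruent devoicing (voiced obstruents become voiceless word-finally).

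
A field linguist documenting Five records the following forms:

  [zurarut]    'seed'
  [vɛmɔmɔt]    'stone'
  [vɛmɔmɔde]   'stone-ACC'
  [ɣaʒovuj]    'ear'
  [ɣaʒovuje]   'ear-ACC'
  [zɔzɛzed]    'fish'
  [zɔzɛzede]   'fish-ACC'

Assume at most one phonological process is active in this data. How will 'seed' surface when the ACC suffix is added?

In [vɛmɔmɔt] and [vɛmɔmɔde] the final segment of 'stone' alternates: [t] ~ [d].
Compare 'fish', with invariant [d] in [zɔzɛzed] and [zɔzɛzede]: an analysis with underlying /d/ and a rule producing [t] in isolation would wrongly predict alternation here too.
The alternation reflects intervocalic voicing: voiceless stops become voiced between vowels. /t/ is underlying.
From [zurarut] the stem 'seed' is /zurarut/; between vowels this yields [zurarude].

[zurarude]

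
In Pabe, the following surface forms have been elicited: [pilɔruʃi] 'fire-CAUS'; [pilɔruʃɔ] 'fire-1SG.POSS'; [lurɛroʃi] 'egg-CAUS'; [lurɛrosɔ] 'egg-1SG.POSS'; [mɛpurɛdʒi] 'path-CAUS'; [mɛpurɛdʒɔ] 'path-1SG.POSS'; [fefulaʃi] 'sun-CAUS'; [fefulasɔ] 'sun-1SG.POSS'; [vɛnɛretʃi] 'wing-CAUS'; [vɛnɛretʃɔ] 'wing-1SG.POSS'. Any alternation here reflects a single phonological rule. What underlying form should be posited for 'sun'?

/fefulas/

In [fefulaʃi] and [fefulasɔ] the final segment of 'sun' alternates: [ʃ] ~ [s].
Compare 'fire', with invariant [ʃ] in [pilɔruʃi] and [pilɔruʃɔ]: an analysis with underlying /ʃ/ and a rule producing [s] before the 1SG.POSS suffix would wrongly predict alternation here too.
The alternation reflects palatalization before a front vowel: /s/ becomes palato-alveolar [ʃ] before a front vowel. /s/ is underlying.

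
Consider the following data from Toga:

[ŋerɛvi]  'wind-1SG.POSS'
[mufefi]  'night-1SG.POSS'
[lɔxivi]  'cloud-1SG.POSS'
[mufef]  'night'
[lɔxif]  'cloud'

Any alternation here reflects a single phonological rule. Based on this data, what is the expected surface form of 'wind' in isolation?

The root 'cloud' surfaces as [lɔxif] and [lɔxivi], with a stem-final [f] ~ [v] alternation.
But 'night' keeps [f] in both environments ([mufef], [mufefi]), so there is no rule changing /f/ to [v] before the 1SG.POSS suffix.
The underlying segment must be /v/; voiced obstruents become voiceless word-finally, yielding [f] there.
From [ŋerɛvi] the stem 'wind' is /ŋerɛv/; word-finally this yields [ŋerɛf].

[ŋerɛf]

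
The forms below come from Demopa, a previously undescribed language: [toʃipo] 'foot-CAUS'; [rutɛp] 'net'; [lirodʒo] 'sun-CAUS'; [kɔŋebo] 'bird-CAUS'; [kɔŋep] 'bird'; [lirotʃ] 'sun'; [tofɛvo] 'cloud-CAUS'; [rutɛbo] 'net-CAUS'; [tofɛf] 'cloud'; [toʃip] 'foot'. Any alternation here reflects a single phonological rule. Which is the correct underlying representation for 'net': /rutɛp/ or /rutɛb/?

'net' shows [p] ~ [b] at the end of the stem ([rutɛp] vs [rutɛbo]).
But 'foot' keeps [p] in both environments ([toʃip], [toʃipo]), so there is no rule changing /p/ to [b] before the CAUS suffix.
So /b/ is underlying, and a rule of word-final obstruent devoicing — voiced obstruents become voiceless word-finally — gives [p].

/rutɛb/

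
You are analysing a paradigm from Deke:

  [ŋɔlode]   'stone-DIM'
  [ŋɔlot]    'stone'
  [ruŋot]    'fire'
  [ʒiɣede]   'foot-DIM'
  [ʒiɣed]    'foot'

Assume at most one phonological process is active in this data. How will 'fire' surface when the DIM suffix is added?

[ruŋode]

'stone' shows [d] ~ [t] at the end of the stem ([ŋɔlode] vs [ŋɔlot]).
Compare 'foot', with invariant [d] in [ʒiɣede] and [ʒiɣed]: an analysis with underlying /d/ and a rule producing [t] in isolation would wrongly predict alternation here too.
The alternation reflects intervocalic voicing: voiceless stops become voiced between vowels. /t/ is underlying.
The one attested form of 'fire', [ruŋot], shows underlying /ruŋot/. Applying the same rule between vowels gives [ruŋode].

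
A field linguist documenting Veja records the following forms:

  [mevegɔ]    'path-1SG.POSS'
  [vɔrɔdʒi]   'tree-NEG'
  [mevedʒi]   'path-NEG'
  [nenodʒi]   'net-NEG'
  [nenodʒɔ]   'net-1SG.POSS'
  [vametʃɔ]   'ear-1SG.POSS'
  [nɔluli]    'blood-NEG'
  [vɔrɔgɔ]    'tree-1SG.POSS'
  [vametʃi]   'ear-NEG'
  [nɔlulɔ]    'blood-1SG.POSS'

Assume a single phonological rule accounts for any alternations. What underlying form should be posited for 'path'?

The root 'path' surfaces as [mevedʒi] and [mevegɔ], with a stem-final [dʒ] ~ [g] alternation.
If /dʒ/ were underlying and a rule turned it into [g] before the 1SG.POSS suffix, 'net' would also alternate; but it has [dʒ] in both [nenodʒi] and [nenodʒɔ].
Therefore /g/ is basic and [dʒ] is derived by palatalization before a front vowel (/g/ becomes palato-alveolar [dʒ] before a front vowel).

/meveg/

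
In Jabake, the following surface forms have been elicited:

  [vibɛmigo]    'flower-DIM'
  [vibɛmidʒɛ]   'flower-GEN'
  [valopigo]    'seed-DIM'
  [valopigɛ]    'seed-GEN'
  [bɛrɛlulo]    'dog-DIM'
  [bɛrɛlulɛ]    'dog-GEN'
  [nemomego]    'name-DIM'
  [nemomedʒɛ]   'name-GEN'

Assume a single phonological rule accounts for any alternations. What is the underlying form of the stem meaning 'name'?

/nemomedʒ/

The root 'name' surfaces as [nemomego] and [nemomedʒɛ], with a stem-final [g] ~ [dʒ] alternation.
If /g/ were underlying and a rule turned it into [dʒ] before the GEN suffix, 'seed' would also alternate; but it has [g] in both [valopigo] and [valopigɛ].
The underlying segment must be /dʒ/; palato-alveolar /dʒ/ becomes [g] when no front vowel follows, yielding [g] there.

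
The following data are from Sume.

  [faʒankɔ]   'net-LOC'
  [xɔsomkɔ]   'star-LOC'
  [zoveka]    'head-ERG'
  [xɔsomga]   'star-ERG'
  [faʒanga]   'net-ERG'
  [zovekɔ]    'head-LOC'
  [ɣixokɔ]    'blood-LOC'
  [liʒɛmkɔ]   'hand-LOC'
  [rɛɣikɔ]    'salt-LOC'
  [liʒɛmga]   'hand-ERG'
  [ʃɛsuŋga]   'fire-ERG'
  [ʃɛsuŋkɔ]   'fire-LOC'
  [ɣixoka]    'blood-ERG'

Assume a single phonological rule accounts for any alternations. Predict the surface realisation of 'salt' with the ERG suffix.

The ERG morpheme has two allomorphs, [-ga] and [-ka].
By contrast the LOC suffix keeps its initial [k] throughout — that segment must be underlying.
So the underlying form is /-ga/, and voiced stops become voiceless after a vowel.
After 'salt', which ends in a vowel, the suffix surfaces as [-ka], giving [rɛɣika].

[rɛɣika]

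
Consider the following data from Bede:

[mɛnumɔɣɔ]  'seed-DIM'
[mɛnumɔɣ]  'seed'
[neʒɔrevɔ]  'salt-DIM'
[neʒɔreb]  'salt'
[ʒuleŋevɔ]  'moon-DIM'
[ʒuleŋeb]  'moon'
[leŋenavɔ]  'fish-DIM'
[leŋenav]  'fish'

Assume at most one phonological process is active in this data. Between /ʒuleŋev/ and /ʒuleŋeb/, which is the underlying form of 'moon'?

/ʒuleŋeb/

The stem for 'moon' ends in [v] in [ʒuleŋevɔ] but [b] in [ʒuleŋeb].
But 'fish' keeps [v] in both environments ([leŋenavɔ], [leŋenav]), so there is no rule changing /v/ to [b] in isolation.
The underlying segment must be /b/; voiced stops become fricatives between vowels, yielding [v] there.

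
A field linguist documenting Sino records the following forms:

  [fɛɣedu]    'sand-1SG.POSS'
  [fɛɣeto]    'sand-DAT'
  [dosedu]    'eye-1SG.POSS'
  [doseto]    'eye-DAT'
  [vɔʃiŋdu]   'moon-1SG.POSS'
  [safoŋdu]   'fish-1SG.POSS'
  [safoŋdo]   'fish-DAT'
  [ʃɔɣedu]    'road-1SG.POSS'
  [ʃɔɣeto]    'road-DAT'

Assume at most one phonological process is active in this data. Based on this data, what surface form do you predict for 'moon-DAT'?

[vɔʃiŋdo]

The DAT suffix surfaces as [-do] and [-to], depending on the final segment of the stem.
By contrast the 1SG.POSS suffix keeps its initial [d] throughout — that segment must be underlying.
The DAT suffix is therefore /-to/ underlyingly, with post-nasal voicing: voiceless stops become voiced after a nasal.
After 'moon', which ends in a nasal, the suffix surfaces as [-do], giving [vɔʃiŋdo].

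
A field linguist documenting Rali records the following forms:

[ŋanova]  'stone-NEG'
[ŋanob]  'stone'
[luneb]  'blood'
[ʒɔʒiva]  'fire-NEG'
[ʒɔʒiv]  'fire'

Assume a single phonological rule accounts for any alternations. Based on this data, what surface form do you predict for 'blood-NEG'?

[luneva]

'stone' shows [v] ~ [b] at the end of the stem ([ŋanova] vs [ŋanob]).
The stem 'fire' ([ʒɔʒiva], [ʒɔʒiv]) shows [v] unchanged in both environments, so [v] cannot be basic with [b] derived in isolation.
Therefore /b/ is basic and [v] is derived by intervocalic spirantization (voiced stops become fricatives between vowels).
The one attested form of 'blood', [luneb], shows underlying /luneb/. Applying the same rule between vowels gives [luneva].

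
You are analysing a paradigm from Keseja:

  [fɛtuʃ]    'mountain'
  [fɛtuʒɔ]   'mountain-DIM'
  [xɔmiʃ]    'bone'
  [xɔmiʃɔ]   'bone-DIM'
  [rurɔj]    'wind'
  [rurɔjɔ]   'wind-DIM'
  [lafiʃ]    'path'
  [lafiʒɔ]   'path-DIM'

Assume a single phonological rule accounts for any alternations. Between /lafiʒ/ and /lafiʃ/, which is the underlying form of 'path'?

The root 'path' surfaces as [lafiʃ] and [lafiʒɔ], with a stem-final [ʃ] ~ [ʒ] alternation.
The stem 'bone' ([xɔmiʃ], [xɔmiʃɔ]) shows [ʃ] unchanged in both environments, so [ʃ] cannot be basic with [ʒ] derived before the DIM suffix.
Therefore /ʒ/ is basic and [ʃ] is derived by word-final obstruent devoicing (voiced obstruents become voiceless word-finally).

/lafiʒ/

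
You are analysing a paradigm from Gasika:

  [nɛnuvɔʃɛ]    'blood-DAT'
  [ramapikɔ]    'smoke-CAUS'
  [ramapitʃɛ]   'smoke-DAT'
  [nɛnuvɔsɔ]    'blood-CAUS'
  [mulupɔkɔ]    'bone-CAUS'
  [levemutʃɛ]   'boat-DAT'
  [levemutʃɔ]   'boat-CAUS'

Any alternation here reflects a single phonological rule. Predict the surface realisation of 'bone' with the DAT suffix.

[mulupɔtʃɛ]

'smoke' shows [tʃ] ~ [k] at the end of the stem ([ramapitʃɛ] vs [ramapikɔ]).
But 'boat' keeps [tʃ] in both environments ([levemutʃɛ], [levemutʃɔ]), so there is no rule changing /tʃ/ to [k] before the CAUS suffix.
Therefore /k/ is basic and [tʃ] is derived by palatalization before a front vowel (/k/ and /s/ become palato-alveolar [tʃ] and [ʃ] before a front vowel).
From [mulupɔkɔ] the stem 'bone' is /mulupɔk/; before a front vowel this yields [mulupɔtʃɛ].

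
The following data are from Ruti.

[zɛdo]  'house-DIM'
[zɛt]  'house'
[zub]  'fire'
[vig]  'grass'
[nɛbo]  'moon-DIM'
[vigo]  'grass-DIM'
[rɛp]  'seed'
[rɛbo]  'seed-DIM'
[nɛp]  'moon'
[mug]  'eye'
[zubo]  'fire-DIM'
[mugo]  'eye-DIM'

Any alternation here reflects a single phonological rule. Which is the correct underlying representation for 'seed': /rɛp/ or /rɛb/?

'seed' shows [b] ~ [p] at the end of the stem ([rɛbo] vs [rɛp]).
But 'fire' keeps [b] in both environments ([zubo], [zub]), so there is no rule changing /b/ to [p] in isolation.
The alternation reflects intervocalic voicing: voiceless stops become voiced between vowels. /p/ is underlying.

/rɛp/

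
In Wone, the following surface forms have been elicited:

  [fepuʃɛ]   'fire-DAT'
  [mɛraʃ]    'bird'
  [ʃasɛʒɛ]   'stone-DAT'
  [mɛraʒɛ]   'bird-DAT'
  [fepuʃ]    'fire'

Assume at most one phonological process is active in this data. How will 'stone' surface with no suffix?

The root 'bird' surfaces as [mɛraʒɛ] and [mɛraʃ], with a stem-final [ʒ] ~ [ʃ] alternation.
The stem 'fire' ([fepuʃɛ], [fepuʃ]) shows [ʃ] unchanged in both environments, so [ʃ] cannot be basic with [ʒ] derived before the DAT suffix.
The alternation reflects word-final obstruent devoicing: voiced obstruents become voiceless word-finally. /ʒ/ is underlying.
The one attested form of 'stone', [ʃasɛʒɛ], shows underlying /ʃasɛʒ/. Applying the same rule word-finally gives [ʃasɛʃ].

[ʃasɛʃ]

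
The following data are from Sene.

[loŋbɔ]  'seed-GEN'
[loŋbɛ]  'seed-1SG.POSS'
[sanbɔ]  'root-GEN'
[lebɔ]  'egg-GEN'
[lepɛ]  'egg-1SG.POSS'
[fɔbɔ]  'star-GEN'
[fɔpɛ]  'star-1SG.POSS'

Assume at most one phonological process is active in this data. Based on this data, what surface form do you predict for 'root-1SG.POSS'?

The 1SG.POSS suffix surfaces as [-bɛ] and [-pɛ], depending on the final segment of the stem.
The GEN suffix, which begins with [b], is invariant after every stem; so [b] is not altered by any rule here.
So the underlying form is /-pɛ/, and voiceless stops become voiced after a nasal.
After 'root', which ends in a nasal, the suffix surfaces as [-bɛ], giving [sanbɛ].

[sanbɛ]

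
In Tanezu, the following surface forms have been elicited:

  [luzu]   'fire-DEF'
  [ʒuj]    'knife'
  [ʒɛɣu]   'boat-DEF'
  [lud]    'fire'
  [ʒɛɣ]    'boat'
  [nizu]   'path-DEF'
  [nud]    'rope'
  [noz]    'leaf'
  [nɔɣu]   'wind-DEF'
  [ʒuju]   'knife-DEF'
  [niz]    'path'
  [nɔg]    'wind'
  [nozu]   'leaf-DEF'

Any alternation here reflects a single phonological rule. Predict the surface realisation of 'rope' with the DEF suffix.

[nuzu]

The stem for 'fire' ends in [z] in [luzu] but [d] in [lud].
If /z/ were underlying and a rule turned it into [d] in isolation, 'path' would also alternate; but it has [z] in both [nizu] and [niz].
The alternation reflects intervocalic spirantization: voiced stops become fricatives between vowels. /d/ is underlying.
From [nud] the stem 'rope' is /nud/; between vowels this yields [nuzu].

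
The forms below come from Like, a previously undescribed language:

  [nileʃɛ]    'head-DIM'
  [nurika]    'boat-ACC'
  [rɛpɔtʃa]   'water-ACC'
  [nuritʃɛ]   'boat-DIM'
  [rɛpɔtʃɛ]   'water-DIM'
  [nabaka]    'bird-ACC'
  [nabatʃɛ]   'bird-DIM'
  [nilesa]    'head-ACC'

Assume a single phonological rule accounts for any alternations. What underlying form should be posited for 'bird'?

In [nabatʃɛ] and [nabaka] the final segment of 'bird' alternates: [tʃ] ~ [k].
The stem 'water' ([rɛpɔtʃɛ], [rɛpɔtʃa]) shows [tʃ] unchanged in both environments, so [tʃ] cannot be basic with [k] derived before the ACC suffix.
Therefore /k/ is basic and [tʃ] is derived by palatalization before a front vowel (/k/ and /s/ become palato-alveolar [tʃ] and [ʃ] before a front vowel).
Hence 'bird' is /nabak/ underlyingly.

/nabak/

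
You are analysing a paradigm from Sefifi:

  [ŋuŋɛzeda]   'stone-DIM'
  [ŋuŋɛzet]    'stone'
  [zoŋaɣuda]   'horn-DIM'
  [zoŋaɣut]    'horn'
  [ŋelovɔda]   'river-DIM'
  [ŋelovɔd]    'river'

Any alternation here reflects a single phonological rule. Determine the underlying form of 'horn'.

/zoŋaɣut/

'horn' shows [d] ~ [t] at the end of the stem ([zoŋaɣuda] vs [zoŋaɣut]).
Compare 'river', with invariant [d] in [ŋelovɔda] and [ŋelovɔd]: an analysis with underlying /d/ and a rule producing [t] in isolation would wrongly predict alternation here too.
The underlying segment must be /t/; voiceless stops become voiced between vowels, yielding [d] there.
So 'horn' = /zoŋaɣut/.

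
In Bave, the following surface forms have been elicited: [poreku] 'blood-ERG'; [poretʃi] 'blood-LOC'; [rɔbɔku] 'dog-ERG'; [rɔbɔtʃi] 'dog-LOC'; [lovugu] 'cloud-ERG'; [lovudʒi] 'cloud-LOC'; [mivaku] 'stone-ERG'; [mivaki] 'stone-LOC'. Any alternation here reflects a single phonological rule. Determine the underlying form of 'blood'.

/poretʃ/

'blood' shows [k] ~ [tʃ] at the end of the stem ([poreku] vs [poretʃi]).
But 'stone' keeps [k] in both environments ([mivaku], [mivaki]), so there is no rule changing /k/ to [tʃ] before the LOC suffix.
Therefore /tʃ/ is basic and [k] is derived by depalatalization (palato-alveolar /tʃ/ and /dʒ/ become [k] and [g] when no front vowel follows).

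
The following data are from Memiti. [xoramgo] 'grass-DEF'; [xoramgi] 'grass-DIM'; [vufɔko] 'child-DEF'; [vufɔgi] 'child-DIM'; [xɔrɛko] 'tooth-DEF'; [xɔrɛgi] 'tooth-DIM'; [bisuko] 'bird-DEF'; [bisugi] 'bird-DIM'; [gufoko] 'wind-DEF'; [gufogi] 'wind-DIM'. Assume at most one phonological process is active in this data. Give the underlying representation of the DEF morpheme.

The DEF suffix surfaces as [-go] and [-ko], depending on the final segment of the stem.
By contrast the DIM suffix keeps its initial [g] throughout — that segment must be underlying.
So the underlying form is /-ko/, and voiceless stops become voiced after a nasal.

/-ko/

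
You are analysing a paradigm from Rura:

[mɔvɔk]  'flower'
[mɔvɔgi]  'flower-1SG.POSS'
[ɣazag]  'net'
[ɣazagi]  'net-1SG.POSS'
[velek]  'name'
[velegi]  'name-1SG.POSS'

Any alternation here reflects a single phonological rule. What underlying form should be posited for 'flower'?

The root 'flower' surfaces as [mɔvɔk] and [mɔvɔgi], with a stem-final [k] ~ [g] alternation.
Compare 'net', with invariant [g] in [ɣazag] and [ɣazagi]: an analysis with underlying /g/ and a rule producing [k] in isolation would wrongly predict alternation here too.
Therefore /k/ is basic and [g] is derived by intervocalic voicing (voiceless stops become voiced between vowels).

/mɔvɔk/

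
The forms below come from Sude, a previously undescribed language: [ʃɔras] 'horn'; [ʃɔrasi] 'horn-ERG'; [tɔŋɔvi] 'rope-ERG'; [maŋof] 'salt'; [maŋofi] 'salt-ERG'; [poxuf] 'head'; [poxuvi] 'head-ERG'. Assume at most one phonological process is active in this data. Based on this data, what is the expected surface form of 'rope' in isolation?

In [poxuf] and [poxuvi] the final segment of 'head' alternates: [f] ~ [v].
Compare 'salt', with invariant [f] in [maŋof] and [maŋofi]: an analysis with underlying /f/ and a rule producing [v] before the ERG suffix would wrongly predict alternation here too.
The alternation reflects word-final obstruent devoicing: voiced obstruents become voiceless word-finally. /v/ is underlying.
The one attested form of 'rope', [tɔŋɔvi], shows underlying /tɔŋɔv/. Applying the same rule word-finally gives [tɔŋɔf].

[tɔŋɔf]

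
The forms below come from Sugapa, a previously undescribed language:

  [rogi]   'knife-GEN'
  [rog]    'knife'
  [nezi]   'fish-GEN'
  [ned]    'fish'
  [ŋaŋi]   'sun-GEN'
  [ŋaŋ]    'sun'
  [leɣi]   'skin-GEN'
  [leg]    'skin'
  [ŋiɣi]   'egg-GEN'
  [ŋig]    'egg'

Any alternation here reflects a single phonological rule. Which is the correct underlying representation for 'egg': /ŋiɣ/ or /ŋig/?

/ŋiɣ/

'egg' shows [ɣ] ~ [g] at the end of the stem ([ŋiɣi] vs [ŋig]).
The stem 'knife' ([rogi], [rog]) shows [g] unchanged in both environments, so [g] cannot be basic with [ɣ] derived before the GEN suffix.
The underlying segment must be /ɣ/; voiced fricatives become stops word-finally, yielding [g] there.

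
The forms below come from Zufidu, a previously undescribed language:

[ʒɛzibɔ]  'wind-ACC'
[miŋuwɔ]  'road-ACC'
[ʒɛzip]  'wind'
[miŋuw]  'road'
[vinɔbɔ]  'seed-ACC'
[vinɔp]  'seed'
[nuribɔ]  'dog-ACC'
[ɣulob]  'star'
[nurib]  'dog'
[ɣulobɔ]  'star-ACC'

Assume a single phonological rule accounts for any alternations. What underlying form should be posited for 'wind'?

/ʒɛzip/

The root 'wind' surfaces as [ʒɛzibɔ] and [ʒɛzip], with a stem-final [b] ~ [p] alternation.
Compare 'dog', with invariant [b] in [nuribɔ] and [nurib]: an analysis with underlying /b/ and a rule producing [p] in isolation would wrongly predict alternation here too.
So /p/ is underlying, and a rule of intervocalic voicing — voiceless stops become voiced between vowels — gives [b].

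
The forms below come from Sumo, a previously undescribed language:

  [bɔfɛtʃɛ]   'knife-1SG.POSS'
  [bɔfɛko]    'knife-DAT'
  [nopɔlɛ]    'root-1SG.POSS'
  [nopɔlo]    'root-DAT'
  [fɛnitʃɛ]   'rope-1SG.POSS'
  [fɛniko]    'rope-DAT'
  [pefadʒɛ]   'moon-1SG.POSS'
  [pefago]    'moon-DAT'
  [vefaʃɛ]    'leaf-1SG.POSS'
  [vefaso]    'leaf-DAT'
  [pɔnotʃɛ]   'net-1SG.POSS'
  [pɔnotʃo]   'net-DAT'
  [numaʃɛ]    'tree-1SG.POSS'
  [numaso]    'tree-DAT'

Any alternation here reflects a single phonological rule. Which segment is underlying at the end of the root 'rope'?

/k/

'rope' shows [tʃ] ~ [k] at the end of the stem ([fɛnitʃɛ] vs [fɛniko]).
If /tʃ/ were underlying and a rule turned it into [k] before the DAT suffix, 'net' would also alternate; but it has [tʃ] in both [pɔnotʃɛ] and [pɔnotʃo].
The alternation reflects palatalization before a front vowel: /k/, /g/ and /s/ become palato-alveolar [tʃ], [dʒ] and [ʃ] before a front vowel. /k/ is underlying.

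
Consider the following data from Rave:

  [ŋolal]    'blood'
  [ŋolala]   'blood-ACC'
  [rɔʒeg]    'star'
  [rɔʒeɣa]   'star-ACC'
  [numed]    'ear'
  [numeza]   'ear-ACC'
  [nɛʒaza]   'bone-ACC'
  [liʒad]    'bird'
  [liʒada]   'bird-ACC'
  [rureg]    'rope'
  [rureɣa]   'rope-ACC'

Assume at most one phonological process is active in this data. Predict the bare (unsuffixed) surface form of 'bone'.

[nɛʒad]

The stem for 'ear' ends in [d] in [numed] but [z] in [numeza].
But 'bird' keeps [d] in both environments ([liʒad], [liʒada]), so there is no rule changing /d/ to [z] before the ACC suffix.
The alternation reflects word-final hardening: voiced fricatives become stops word-finally. /z/ is underlying.
From [nɛʒaza] the stem 'bone' is /nɛʒaz/; word-finally this yields [nɛʒad].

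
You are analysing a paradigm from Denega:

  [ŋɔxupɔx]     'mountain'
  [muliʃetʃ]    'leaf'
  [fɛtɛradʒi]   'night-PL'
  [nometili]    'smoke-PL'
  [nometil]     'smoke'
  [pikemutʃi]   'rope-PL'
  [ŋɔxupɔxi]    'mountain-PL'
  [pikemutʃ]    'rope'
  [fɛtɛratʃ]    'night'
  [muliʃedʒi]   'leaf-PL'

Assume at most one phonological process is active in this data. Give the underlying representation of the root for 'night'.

/fɛtɛradʒ/

The stem for 'night' ends in [tʃ] in [fɛtɛratʃ] but [dʒ] in [fɛtɛradʒi].
The stem 'rope' ([pikemutʃ], [pikemutʃi]) shows [tʃ] unchanged in both environments, so [tʃ] cannot be basic with [dʒ] derived before the PL suffix.
The alternation reflects word-final obstruent devoicing: voiced obstruents become voiceless word-finally. /dʒ/ is underlying.
Hence 'night' is /fɛtɛradʒ/ underlyingly.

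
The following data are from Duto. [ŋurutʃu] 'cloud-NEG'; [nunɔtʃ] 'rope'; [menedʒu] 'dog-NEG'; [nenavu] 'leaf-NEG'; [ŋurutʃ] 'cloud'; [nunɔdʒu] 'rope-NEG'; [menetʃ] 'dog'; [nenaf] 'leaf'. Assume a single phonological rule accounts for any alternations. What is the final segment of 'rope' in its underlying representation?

/dʒ/

The root 'rope' surfaces as [nunɔtʃ] and [nunɔdʒu], with a stem-final [tʃ] ~ [dʒ] alternation.
But 'cloud' keeps [tʃ] in both environments ([ŋurutʃ], [ŋurutʃu]), so there is no rule changing /tʃ/ to [dʒ] before the NEG suffix.
So /dʒ/ is underlying, and a rule of word-final obstruent devoicing — voiced obstruents become voiceless word-finally — gives [tʃ].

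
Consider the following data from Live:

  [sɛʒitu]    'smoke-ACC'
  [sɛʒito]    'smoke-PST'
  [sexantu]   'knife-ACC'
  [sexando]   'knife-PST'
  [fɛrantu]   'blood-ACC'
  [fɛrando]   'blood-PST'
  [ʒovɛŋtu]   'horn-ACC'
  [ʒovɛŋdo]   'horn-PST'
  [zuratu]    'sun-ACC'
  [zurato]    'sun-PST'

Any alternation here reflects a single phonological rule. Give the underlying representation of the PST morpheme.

The PST suffix surfaces as [-do] and [-to], depending on the final segment of the stem.
The ACC suffix, which begins with [t], is invariant after every stem; so [t] is not altered by any rule here.
The PST suffix is therefore /-do/ underlyingly, with post-vocalic devoicing: voiced stops become voiceless after a vowel.

/-do/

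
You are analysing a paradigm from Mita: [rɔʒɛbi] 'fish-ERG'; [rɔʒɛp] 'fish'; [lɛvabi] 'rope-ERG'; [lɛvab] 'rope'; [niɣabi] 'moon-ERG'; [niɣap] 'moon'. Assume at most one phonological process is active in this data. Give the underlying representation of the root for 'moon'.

/niɣap/

The stem for 'moon' ends in [b] in [niɣabi] but [p] in [niɣap].
The stem 'rope' ([lɛvabi], [lɛvab]) shows [b] unchanged in both environments, so [b] cannot be basic with [p] derived in isolation.
Therefore /p/ is basic and [b] is derived by intervocalic voicing (voiceless stops become voiced between vowels).
Hence 'moon' is /niɣap/ underlyingly.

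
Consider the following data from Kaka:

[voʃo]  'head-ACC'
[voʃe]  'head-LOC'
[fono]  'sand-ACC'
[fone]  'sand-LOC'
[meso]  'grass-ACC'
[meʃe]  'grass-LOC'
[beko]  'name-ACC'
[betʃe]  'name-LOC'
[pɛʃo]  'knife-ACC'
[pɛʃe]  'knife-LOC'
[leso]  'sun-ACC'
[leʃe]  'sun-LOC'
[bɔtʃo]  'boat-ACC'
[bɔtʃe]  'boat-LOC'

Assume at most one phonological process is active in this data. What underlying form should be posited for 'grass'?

'grass' shows [s] ~ [ʃ] at the end of the stem ([meso] vs [meʃe]).
But 'knife' keeps [ʃ] in both environments ([pɛʃo], [pɛʃe]), so there is no rule changing /ʃ/ to [s] before the ACC suffix.
Therefore /s/ is basic and [ʃ] is derived by palatalization before a front vowel (/k/ and /s/ become palato-alveolar [tʃ] and [ʃ] before a front vowel).

/mes/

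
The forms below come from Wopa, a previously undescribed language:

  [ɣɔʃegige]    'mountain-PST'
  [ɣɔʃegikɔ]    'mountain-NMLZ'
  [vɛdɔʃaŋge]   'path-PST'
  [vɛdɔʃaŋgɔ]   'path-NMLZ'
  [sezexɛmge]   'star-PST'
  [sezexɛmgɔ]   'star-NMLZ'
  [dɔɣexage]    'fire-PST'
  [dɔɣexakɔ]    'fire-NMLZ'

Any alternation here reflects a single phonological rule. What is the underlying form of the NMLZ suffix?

/-kɔ/

The NMLZ morpheme has two allomorphs, [-gɔ] and [-kɔ].
The PST suffix, which begins with [g], is invariant after every stem; so [g] is not altered by any rule here.
So the underlying form is /-kɔ/, and voiceless stops become voiced after a nasal.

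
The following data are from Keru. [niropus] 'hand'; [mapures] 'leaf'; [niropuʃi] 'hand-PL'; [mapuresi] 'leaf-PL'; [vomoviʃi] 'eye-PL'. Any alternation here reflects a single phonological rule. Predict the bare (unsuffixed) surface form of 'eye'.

In [niropus] and [niropuʃi] the final segment of 'hand' alternates: [s] ~ [ʃ].
If /s/ were underlying and a rule turned it into [ʃ] before the PL suffix, 'leaf' would also alternate; but it has [s] in both [mapures] and [mapuresi].
Therefore /ʃ/ is basic and [s] is derived by depalatalization (palato-alveolar /ʃ/ becomes [s] when no front vowel follows).
From [vomoviʃi] the stem 'eye' is /vomoviʃ/; when no front vowel follows this yields [vomovis].

[vomovis]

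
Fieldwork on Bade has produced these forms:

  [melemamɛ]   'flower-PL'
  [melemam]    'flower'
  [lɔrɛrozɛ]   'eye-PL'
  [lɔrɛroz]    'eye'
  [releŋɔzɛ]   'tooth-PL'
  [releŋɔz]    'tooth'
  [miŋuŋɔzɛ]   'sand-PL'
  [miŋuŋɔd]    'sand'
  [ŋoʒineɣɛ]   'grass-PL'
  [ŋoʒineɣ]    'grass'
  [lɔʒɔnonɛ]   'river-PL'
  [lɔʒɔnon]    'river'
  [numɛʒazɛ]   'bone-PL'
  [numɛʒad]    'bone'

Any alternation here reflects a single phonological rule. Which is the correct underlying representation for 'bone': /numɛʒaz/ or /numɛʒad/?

In [numɛʒazɛ] and [numɛʒad] the final segment of 'bone' alternates: [z] ~ [d].
But 'eye' keeps [z] in both environments ([lɔrɛrozɛ], [lɔrɛroz]), so there is no rule changing /z/ to [d] in isolation.
Therefore /d/ is basic and [z] is derived by intervocalic spirantization (voiced stops become fricatives between vowels).

/numɛʒad/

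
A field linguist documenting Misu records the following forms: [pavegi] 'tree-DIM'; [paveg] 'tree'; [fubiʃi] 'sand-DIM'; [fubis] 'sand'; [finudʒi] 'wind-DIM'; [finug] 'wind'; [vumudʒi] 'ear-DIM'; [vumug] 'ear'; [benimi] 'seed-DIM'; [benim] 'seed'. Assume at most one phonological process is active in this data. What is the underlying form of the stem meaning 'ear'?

In [vumudʒi] and [vumug] the final segment of 'ear' alternates: [dʒ] ~ [g].
Compare 'tree', with invariant [g] in [pavegi] and [paveg]: an analysis with underlying /g/ and a rule producing [dʒ] before the DIM suffix would wrongly predict alternation here too.
So /dʒ/ is underlying, and a rule of depalatalization — palato-alveolar /dʒ/ and /ʃ/ become [g] and [s] when no front vowel follows — gives [g].

/vumudʒ/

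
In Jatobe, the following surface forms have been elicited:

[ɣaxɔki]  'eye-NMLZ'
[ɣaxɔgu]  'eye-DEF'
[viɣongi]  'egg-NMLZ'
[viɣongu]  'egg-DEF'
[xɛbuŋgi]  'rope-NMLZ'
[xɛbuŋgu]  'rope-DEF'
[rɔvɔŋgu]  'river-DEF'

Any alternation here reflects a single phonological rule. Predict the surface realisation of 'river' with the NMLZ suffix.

[rɔvɔŋgi]

The NMLZ suffix surfaces as [-gi] and [-ki], depending on the final segment of the stem.
By contrast the DEF suffix keeps its initial [g] throughout — that segment must be underlying.
The NMLZ suffix is therefore /-ki/ underlyingly, with post-nasal voicing: voiceless stops become voiced after a nasal.
After 'river', which ends in a nasal, the suffix surfaces as [-gi], giving [rɔvɔŋgi].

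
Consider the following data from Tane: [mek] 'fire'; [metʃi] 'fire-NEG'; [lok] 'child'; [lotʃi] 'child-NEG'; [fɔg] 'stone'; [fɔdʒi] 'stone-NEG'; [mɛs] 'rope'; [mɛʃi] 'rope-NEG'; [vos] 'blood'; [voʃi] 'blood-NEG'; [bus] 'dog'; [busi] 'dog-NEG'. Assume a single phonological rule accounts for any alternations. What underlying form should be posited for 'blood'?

/voʃ/

The root 'blood' surfaces as [vos] and [voʃi], with a stem-final [s] ~ [ʃ] alternation.
The stem 'dog' ([bus], [busi]) shows [s] unchanged in both environments, so [s] cannot be basic with [ʃ] derived before the NEG suffix.
The underlying segment must be /ʃ/; palato-alveolar /tʃ/, /dʒ/ and /ʃ/ become [k], [g] and [s] when no front vowel follows, yielding [s] there.
The underlying form of 'blood' is therefore /voʃ/.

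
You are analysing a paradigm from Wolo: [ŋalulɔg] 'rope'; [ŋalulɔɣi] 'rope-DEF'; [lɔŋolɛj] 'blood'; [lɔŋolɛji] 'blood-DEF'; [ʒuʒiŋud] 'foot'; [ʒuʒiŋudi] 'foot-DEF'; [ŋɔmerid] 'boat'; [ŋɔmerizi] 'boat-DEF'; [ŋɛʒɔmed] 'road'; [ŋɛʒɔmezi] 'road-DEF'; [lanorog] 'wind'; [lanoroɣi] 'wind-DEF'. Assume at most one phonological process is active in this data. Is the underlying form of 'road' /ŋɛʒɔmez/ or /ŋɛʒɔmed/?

In [ŋɛʒɔmed] and [ŋɛʒɔmezi] the final segment of 'road' alternates: [d] ~ [z].
Compare 'foot', with invariant [d] in [ʒuʒiŋud] and [ʒuʒiŋudi]: an analysis with underlying /d/ and a rule producing [z] before the DEF suffix would wrongly predict alternation here too.
The underlying segment must be /z/; voiced fricatives become stops word-finally, yielding [d] there.

/ŋɛʒɔmez/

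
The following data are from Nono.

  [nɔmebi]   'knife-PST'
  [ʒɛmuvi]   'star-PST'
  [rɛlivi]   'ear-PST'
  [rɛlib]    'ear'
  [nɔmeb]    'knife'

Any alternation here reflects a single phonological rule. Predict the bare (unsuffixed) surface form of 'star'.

'ear' shows [v] ~ [b] at the end of the stem ([rɛlivi] vs [rɛlib]).
The stem 'knife' ([nɔmebi], [nɔmeb]) shows [b] unchanged in both environments, so [b] cannot be basic with [v] derived before the PST suffix.
The underlying segment must be /v/; voiced fricatives become stops word-finally, yielding [b] there.
The one attested form of 'star', [ʒɛmuvi], shows underlying /ʒɛmuv/. Applying the same rule word-finally gives [ʒɛmub].

[ʒɛmub]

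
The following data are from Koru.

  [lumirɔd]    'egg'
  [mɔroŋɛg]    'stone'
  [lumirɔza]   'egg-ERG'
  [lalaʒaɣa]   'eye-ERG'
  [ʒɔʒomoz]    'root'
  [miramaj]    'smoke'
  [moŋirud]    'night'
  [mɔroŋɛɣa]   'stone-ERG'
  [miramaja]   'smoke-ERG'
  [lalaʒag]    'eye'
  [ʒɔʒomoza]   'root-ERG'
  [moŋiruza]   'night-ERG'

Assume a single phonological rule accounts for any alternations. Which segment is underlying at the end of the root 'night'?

The stem for 'night' ends in [d] in [moŋirud] but [z] in [moŋiruza].
The stem 'root' ([ʒɔʒomoz], [ʒɔʒomoza]) shows [z] unchanged in both environments, so [z] cannot be basic with [d] derived in isolation.
So /d/ is underlying, and a rule of intervocalic spirantization — voiced stops become fricatives between vowels — gives [z].

/d/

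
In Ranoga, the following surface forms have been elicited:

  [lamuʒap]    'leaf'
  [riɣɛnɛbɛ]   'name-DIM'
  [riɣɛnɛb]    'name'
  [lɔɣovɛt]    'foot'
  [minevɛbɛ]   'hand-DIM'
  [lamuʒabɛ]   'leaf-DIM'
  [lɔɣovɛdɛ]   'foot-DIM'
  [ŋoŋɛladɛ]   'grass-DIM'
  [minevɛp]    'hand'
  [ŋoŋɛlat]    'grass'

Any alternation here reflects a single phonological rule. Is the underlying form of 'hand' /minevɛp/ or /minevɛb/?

The root 'hand' surfaces as [minevɛp] and [minevɛbɛ], with a stem-final [p] ~ [b] alternation.
But 'name' keeps [b] in both environments ([riɣɛnɛb], [riɣɛnɛbɛ]), so there is no rule changing /b/ to [p] in isolation.
The alternation reflects intervocalic voicing: voiceless stops become voiced between vowels. /p/ is underlying.

/minevɛp/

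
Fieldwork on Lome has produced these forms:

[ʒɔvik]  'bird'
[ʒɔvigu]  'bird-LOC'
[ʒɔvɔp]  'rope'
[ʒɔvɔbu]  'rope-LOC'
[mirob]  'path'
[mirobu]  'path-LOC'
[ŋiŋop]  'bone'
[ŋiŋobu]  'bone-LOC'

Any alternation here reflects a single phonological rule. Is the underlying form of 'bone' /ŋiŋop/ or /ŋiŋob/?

In [ŋiŋop] and [ŋiŋobu] the final segment of 'bone' alternates: [p] ~ [b].
If /b/ were underlying and a rule turned it into [p] in isolation, 'path' would also alternate; but it has [b] in both [mirob] and [mirobu].
The underlying segment must be /p/; voiceless stops become voiced between vowels, yielding [b] there.

/ŋiŋop/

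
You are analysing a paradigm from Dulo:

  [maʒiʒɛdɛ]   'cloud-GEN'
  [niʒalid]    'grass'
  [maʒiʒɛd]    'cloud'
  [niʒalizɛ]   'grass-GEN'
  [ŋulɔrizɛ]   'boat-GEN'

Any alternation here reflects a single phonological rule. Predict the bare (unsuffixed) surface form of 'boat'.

[ŋulɔrid]

'grass' shows [d] ~ [z] at the end of the stem ([niʒalid] vs [niʒalizɛ]).
Compare 'cloud', with invariant [d] in [maʒiʒɛd] and [maʒiʒɛdɛ]: an analysis with underlying /d/ and a rule producing [z] before the GEN suffix would wrongly predict alternation here too.
The underlying segment must be /z/; voiced fricatives become stops word-finally, yielding [d] there.
From [ŋulɔrizɛ] the stem 'boat' is /ŋulɔriz/; word-finally this yields [ŋulɔrid].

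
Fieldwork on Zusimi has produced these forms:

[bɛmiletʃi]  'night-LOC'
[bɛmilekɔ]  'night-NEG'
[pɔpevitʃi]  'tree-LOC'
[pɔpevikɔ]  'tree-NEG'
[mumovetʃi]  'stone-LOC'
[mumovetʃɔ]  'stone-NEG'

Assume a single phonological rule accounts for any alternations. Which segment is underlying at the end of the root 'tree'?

'tree' shows [tʃ] ~ [k] at the end of the stem ([pɔpevitʃi] vs [pɔpevikɔ]).
If /tʃ/ were underlying and a rule turned it into [k] before the NEG suffix, 'stone' would also alternate; but it has [tʃ] in both [mumovetʃi] and [mumovetʃɔ].
The underlying segment must be /k/; /k/ becomes palato-alveolar [tʃ] before a front vowel, yielding [tʃ] there.

/k/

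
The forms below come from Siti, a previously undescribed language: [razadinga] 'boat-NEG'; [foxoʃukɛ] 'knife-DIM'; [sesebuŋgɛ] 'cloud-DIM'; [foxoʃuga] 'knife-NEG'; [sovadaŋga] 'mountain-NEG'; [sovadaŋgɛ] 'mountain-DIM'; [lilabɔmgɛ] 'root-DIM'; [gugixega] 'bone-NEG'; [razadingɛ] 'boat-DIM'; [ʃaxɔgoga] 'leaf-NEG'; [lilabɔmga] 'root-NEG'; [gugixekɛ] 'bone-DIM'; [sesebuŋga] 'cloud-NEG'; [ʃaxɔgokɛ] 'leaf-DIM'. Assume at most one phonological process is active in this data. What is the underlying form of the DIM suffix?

The DIM suffix surfaces as [-gɛ] and [-kɛ], depending on the final segment of the stem.
By contrast the NEG suffix keeps its initial [g] throughout — that segment must be underlying.
So the underlying form is /-kɛ/, and voiceless stops become voiced after a nasal.

/-kɛ/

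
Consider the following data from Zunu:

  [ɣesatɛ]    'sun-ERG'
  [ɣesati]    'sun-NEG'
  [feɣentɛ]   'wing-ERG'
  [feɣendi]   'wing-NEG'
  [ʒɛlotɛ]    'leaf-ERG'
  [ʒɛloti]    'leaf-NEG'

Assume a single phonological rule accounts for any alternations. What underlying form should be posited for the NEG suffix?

/-di/

The NEG suffix surfaces as [-di] and [-ti], depending on the final segment of the stem.
The ERG suffix, which begins with [t], is invariant after every stem; so [t] is not altered by any rule here.
So the underlying form is /-di/, and voiced stops become voiceless after a vowel.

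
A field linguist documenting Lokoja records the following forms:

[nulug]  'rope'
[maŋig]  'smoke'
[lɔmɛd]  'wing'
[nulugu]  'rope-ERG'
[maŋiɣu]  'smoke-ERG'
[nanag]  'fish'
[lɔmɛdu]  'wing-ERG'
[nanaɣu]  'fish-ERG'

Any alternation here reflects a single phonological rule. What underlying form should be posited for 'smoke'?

/maŋiɣ/

In [maŋiɣu] and [maŋig] the final segment of 'smoke' alternates: [ɣ] ~ [g].
But 'rope' keeps [g] in both environments ([nulugu], [nulug]), so there is no rule changing /g/ to [ɣ] before the ERG suffix.
Therefore /ɣ/ is basic and [g] is derived by word-final hardening (voiced fricatives become stops word-finally).
So 'smoke' = /maŋiɣ/.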